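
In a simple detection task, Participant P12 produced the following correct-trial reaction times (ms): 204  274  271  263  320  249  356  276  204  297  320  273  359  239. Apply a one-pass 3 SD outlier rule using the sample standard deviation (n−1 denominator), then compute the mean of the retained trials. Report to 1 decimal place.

278.9 ms

n = 14, ΣRT = 3905, M = 278.929
Σ(x−M)² = 30154.93; s = √(30154.93/13) = 48.162
Cutoffs: 278.929 ± 3·48.162 → [134.4, 423.4]
No RTs fall outside the cutoffs; all 14 retained. Mean = 3905/14 = 278.929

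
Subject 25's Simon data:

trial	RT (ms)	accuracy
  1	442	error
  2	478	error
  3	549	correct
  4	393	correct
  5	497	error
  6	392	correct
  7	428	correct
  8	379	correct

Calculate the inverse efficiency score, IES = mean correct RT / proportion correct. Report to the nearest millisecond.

685 ms

Correct trials (n=5): 549, 393, 392, 428, 379
Mean correct RT = 2141/5 = 428.2000 ms
Proportion correct = 5/8
IES = 428.2000 / (5/8) = 685.120 ms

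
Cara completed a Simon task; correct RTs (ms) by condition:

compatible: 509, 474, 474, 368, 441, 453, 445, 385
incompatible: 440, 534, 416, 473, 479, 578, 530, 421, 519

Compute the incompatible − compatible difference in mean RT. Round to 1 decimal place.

44.2 ms

M(compatible) = 3549/8 = 443.625
M(incompatible) = 4390/9 = 487.778
Difference = 487.778 − 443.625 = 44.153 ms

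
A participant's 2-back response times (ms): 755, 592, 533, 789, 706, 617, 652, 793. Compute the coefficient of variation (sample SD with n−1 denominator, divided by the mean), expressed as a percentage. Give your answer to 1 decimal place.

14.2%

n = 8, Σ = 5437, M = 679.6250
Σ(x−M)² = 65055.875; s = √(65055.875/7) = 96.4038
CV = 96.4038 / 679.6250 = 0.14185 = 14.185%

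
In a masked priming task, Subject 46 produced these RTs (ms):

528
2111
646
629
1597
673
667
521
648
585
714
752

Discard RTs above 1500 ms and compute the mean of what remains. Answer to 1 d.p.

636.3 ms

Excluded: 1597, 2111
Retained (n=10): Σ = 6363
Mean = 6363/10 = 636.3000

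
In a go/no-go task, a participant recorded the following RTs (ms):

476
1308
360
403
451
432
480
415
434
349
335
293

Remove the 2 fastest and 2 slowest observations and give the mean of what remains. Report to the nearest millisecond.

Sorted: 293, 335, 349, 360, 403, 415, 432, 434, 451, 476, 480, 1308
Drop lowest 2 (293, 335) and highest 2 (480, 1308)
Remaining (n=8): Σ = 3320, mean = 3320/8 = 415.000

415 ms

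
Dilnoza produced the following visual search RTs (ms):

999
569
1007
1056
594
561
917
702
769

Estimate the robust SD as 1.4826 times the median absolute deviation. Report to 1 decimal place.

296.5 ms

Sorted: 561, 569, 594, 702, 769, 917, 999, 1007, 1056 → median = 769
|x − 769| sorted: 0, 67, 148, 175, 200, 208, 230, 238, 287 → MAD = 200
Robust SD ≈ 1.4826 × 200 = 296.520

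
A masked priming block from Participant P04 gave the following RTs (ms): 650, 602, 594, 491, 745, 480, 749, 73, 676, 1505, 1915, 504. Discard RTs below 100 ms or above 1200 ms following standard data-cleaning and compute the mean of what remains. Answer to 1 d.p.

Excluded: 73, 1505, 1915
Retained (n=9): Σ = 5491
Mean = 5491/9 = 610.1111

610.1 ms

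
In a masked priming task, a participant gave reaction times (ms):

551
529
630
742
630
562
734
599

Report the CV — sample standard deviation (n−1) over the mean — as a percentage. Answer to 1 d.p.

n = 8, Σ = 4977, M = 622.1250
Σ(x−M)² = 44890.875; s = √(44890.875/7) = 80.0811
CV = 80.0811 / 622.1250 = 0.12872 = 12.872%

12.9%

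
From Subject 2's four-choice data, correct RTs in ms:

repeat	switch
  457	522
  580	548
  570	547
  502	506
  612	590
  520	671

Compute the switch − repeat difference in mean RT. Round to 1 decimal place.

M(repeat) = 3241/6 = 540.167
M(switch) = 3384/6 = 564.000
Difference = 564.000 − 540.167 = 23.833 ms

23.8 ms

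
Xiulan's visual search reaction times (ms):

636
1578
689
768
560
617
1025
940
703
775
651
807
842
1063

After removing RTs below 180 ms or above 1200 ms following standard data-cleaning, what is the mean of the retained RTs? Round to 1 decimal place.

Excluded: 1578
Retained (n=13): Σ = 10076
Mean = 10076/13 = 775.0769

775.1 ms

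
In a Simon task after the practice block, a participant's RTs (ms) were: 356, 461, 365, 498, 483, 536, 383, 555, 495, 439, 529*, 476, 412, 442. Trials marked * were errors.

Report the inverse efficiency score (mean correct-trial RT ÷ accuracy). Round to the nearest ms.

Correct trials (n=13): 356, 461, 365, 498, 483, 536, 383, 555, 495, 439, 476, 412, 442
Mean correct RT = 5901/13 = 453.9231 ms
Proportion correct = 13/14
IES = 453.9231 / (13/14) = 488.840 ms

489 ms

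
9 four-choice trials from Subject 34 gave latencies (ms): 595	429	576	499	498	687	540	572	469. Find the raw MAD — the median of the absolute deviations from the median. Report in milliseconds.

Sorted: 429, 469, 498, 499, 540, 572, 576, 595, 687 → median = 540
|x − 540|: 55, 111, 36, 41, 42, 147, 0, 32, 71
Sorted deviations: 0, 32, 36, 41, 42, 55, 71, 111, 147 → MAD = 42

42 ms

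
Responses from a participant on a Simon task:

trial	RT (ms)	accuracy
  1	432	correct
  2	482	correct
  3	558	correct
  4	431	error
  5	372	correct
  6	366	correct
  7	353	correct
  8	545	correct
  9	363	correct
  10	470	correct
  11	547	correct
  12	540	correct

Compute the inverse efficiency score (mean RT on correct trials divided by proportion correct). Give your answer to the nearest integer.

Correct trials (n=11): 432, 482, 558, 372, 366, 353, 545, 363, 470, 547, 540
Mean correct RT = 5028/11 = 457.0909 ms
Proportion correct = 11/12
IES = 457.0909 / (11/12) = 498.645 ms

499 ms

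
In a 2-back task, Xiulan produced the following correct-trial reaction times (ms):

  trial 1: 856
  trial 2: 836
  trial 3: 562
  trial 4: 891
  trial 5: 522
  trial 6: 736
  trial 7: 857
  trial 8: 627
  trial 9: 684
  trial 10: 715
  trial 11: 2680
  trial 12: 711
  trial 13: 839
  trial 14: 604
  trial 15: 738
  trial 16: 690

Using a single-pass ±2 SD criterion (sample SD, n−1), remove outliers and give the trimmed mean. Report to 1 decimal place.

n = 16, ΣRT = 13548, M = 846.750
Σ(x−M)² = 3767829.00; s = √(3767829.00/15) = 501.187
Cutoffs: 846.750 ± 2·501.187 → [-155.6, 1849.1]
Outside: 2680 → excluded.
Retained (n=15): Σ = 10868, mean = 10868/15 = 724.533

724.5 ms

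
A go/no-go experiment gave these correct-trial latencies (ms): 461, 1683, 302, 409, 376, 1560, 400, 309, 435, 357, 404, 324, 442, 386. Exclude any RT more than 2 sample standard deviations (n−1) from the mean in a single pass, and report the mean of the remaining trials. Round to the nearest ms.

384 ms

n = 14, ΣRT = 7848, M = 560.571
Σ(x−M)² = 2663813.43; s = √(2663813.43/13) = 452.668
Cutoffs: 560.571 ± 2·452.668 → [-344.8, 1465.9]
Outside: 1560, 1683 → excluded.
Retained (n=12): Σ = 4605, mean = 4605/12 = 383.750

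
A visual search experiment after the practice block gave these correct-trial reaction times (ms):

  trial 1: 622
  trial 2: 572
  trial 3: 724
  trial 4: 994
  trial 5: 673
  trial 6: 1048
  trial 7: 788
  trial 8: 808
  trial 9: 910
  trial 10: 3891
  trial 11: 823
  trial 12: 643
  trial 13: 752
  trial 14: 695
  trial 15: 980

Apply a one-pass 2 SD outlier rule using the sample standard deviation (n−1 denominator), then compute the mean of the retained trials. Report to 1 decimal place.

788.0 ms

n = 15, ΣRT = 14923, M = 994.867
Σ(x−M)² = 9272613.73; s = √(9272613.73/14) = 813.836
Cutoffs: 994.867 ± 2·813.836 → [-632.8, 2622.5]
Outside: 3891 → excluded.
Retained (n=14): Σ = 11032, mean = 11032/14 = 788.000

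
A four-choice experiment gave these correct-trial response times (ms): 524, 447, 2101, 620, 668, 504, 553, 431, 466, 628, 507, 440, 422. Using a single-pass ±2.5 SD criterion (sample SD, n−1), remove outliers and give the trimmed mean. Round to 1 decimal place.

517.5 ms

n = 13, ΣRT = 8311, M = 639.308
Σ(x−M)² = 2391782.77; s = √(2391782.77/12) = 446.447
Cutoffs: 639.308 ± 2.5·446.447 → [-476.8, 1755.4]
Outside: 2101 → excluded.
Retained (n=12): Σ = 6210, mean = 6210/12 = 517.500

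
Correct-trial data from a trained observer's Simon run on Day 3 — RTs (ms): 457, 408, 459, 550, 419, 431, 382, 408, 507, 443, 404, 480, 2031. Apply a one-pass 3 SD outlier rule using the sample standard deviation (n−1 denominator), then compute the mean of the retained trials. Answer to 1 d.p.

445.7 ms

n = 13, ΣRT = 7379, M = 567.615
Σ(x−M)² = 2345645.08; s = √(2345645.08/12) = 442.120
Cutoffs: 567.615 ± 3·442.120 → [-758.7, 1894.0]
Outside: 2031 → excluded.
Retained (n=12): Σ = 5348, mean = 5348/12 = 445.667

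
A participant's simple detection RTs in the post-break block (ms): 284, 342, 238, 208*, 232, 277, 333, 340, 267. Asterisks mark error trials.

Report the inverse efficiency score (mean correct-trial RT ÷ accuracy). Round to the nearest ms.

Correct trials (n=8): 284, 342, 238, 232, 277, 333, 340, 267
Mean correct RT = 2313/8 = 289.1250 ms
Proportion correct = 8/9
IES = 289.1250 / (8/9) = 325.266 ms

325 ms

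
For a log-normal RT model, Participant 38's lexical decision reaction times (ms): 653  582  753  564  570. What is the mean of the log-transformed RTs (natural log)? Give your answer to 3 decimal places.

6.431

ln(RT): 6.4816, 6.3665, 6.6241, 6.3351, 6.3456
Σ ln(RT) = 32.1528
Mean = 32.1528/5 = 6.43056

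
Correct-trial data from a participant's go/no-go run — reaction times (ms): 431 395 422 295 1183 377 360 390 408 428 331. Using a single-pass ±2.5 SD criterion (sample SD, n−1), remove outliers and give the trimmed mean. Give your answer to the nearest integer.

n = 11, ΣRT = 5020, M = 456.364
Σ(x−M)² = 598476.55; s = √(598476.55/10) = 244.638
Cutoffs: 456.364 ± 2.5·244.638 → [-155.2, 1068.0]
Outside: 1183 → excluded.
Retained (n=10): Σ = 3837, mean = 3837/10 = 383.700

384 ms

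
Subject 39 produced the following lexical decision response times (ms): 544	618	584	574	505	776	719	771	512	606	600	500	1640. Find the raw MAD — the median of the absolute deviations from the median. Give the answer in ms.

Sorted: 500, 505, 512, 544, 574, 584, 600, 606, 618, 719, 771, 776, 1640 → median = 600
|x − 600|: 56, 18, 16, 26, 95, 176, 119, 171, 88, 6, 0, 100, 1040
Sorted deviations: 0, 6, 16, 18, 26, 56, 88, 95, 100, 119, 171, 176, 1040 → MAD = 88

88 ms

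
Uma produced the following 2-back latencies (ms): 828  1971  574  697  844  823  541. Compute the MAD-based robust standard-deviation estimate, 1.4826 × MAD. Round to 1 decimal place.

Sorted: 541, 574, 697, 823, 828, 844, 1971 → median = 823
|x − 823| sorted: 0, 5, 21, 126, 249, 282, 1148 → MAD = 126
Robust SD ≈ 1.4826 × 126 = 186.808

186.8 ms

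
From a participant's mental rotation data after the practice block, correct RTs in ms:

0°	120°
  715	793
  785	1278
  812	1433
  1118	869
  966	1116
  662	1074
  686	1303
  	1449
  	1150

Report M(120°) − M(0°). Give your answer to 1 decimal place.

M(0°) = 5744/7 = 820.571
M(120°) = 10465/9 = 1162.778
Difference = 1162.778 − 820.571 = 342.206 ms

342.2 ms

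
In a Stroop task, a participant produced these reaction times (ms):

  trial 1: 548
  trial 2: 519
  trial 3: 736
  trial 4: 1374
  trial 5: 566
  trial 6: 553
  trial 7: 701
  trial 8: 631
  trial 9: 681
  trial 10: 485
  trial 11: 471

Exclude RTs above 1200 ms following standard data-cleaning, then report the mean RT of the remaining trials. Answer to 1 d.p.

Excluded: 1374
Retained (n=10): Σ = 5891
Mean = 5891/10 = 589.1000

589.1 ms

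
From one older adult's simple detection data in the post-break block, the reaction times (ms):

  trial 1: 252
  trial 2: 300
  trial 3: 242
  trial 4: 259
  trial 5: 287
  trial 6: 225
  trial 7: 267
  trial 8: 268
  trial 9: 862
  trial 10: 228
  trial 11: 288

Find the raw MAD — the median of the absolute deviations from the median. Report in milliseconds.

21 ms

Sorted: 225, 228, 242, 252, 259, 267, 268, 287, 288, 300, 862 → median = 267
|x − 267|: 15, 33, 25, 8, 20, 42, 0, 1, 595, 39, 21
Sorted deviations: 0, 1, 8, 15, 20, 21, 25, 33, 39, 42, 595 → MAD = 21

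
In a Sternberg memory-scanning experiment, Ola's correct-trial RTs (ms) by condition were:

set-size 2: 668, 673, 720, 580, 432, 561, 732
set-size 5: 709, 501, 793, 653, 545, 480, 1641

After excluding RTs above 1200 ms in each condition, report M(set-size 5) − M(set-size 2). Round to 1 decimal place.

-10.2 ms

set-size 5: exclude 1641
M(set-size 2) = 4366/7 = 623.714
M(set-size 5) = 3681/6 = 613.500
Difference = 613.500 − 623.714 = -10.214 ms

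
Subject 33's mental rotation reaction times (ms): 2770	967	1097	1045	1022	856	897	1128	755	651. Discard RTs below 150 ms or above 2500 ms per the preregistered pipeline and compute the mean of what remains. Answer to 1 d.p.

Excluded: 2770
Retained (n=9): Σ = 8418
Mean = 8418/9 = 935.3333

935.3 ms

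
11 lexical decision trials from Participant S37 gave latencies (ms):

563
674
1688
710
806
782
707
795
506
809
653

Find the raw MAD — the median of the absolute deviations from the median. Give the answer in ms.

Sorted: 506, 563, 653, 674, 707, 710, 782, 795, 806, 809, 1688 → median = 710
|x − 710|: 147, 36, 978, 0, 96, 72, 3, 85, 204, 99, 57
Sorted deviations: 0, 3, 36, 57, 72, 85, 96, 99, 147, 204, 978 → MAD = 85

85 ms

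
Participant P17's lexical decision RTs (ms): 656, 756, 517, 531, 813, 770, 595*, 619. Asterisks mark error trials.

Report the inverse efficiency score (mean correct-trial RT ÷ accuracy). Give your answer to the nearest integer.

761 ms

Correct trials (n=7): 656, 756, 517, 531, 813, 770, 619
Mean correct RT = 4662/7 = 666.0000 ms
Proportion correct = 7/8
IES = 666.0000 / (7/8) = 761.143 ms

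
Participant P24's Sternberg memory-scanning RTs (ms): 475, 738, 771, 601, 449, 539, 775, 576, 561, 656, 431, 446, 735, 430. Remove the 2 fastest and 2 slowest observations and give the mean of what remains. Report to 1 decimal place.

Sorted: 430, 431, 446, 449, 475, 539, 561, 576, 601, 656, 735, 738, 771, 775
Drop lowest 2 (430, 431) and highest 2 (771, 775)
Remaining (n=10): Σ = 5776, mean = 5776/10 = 577.600

577.6 ms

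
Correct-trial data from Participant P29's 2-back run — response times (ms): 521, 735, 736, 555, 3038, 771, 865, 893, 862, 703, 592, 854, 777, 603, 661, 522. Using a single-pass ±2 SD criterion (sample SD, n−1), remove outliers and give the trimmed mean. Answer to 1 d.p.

n = 16, ΣRT = 13688, M = 855.500
Σ(x−M)² = 5314638.00; s = √(5314638.00/15) = 595.239
Cutoffs: 855.500 ± 2·595.239 → [-335.0, 2046.0]
Outside: 3038 → excluded.
Retained (n=15): Σ = 10650, mean = 10650/15 = 710.000

710.0 ms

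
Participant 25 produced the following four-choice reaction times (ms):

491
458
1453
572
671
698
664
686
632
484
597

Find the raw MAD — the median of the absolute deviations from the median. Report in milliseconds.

Sorted: 458, 484, 491, 572, 597, 632, 664, 671, 686, 698, 1453 → median = 632
|x − 632|: 141, 174, 821, 60, 39, 66, 32, 54, 0, 148, 35
Sorted deviations: 0, 32, 35, 39, 54, 60, 66, 141, 148, 174, 821 → MAD = 60

60 ms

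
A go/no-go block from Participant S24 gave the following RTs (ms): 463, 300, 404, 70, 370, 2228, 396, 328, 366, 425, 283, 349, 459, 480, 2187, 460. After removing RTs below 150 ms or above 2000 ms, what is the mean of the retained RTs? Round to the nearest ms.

Excluded: 70, 2187, 2228
Retained (n=13): Σ = 5083
Mean = 5083/13 = 391.0000

391 ms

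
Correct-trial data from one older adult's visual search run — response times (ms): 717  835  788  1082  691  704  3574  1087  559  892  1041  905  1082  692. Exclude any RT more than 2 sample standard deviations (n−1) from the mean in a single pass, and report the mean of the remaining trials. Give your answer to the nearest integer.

n = 14, ΣRT = 14649, M = 1046.357
Σ(x−M)² = 7263477.21; s = √(7263477.21/13) = 747.482
Cutoffs: 1046.357 ± 2·747.482 → [-448.6, 2541.3]
Outside: 3574 → excluded.
Retained (n=13): Σ = 11075, mean = 11075/13 = 851.923

852 ms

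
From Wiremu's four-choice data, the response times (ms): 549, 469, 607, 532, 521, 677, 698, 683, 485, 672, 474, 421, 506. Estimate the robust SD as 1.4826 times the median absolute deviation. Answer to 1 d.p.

Sorted: 421, 469, 474, 485, 506, 521, 532, 549, 607, 672, 677, 683, 698 → median = 532
|x − 532| sorted: 0, 11, 17, 26, 47, 58, 63, 75, 111, 140, 145, 151, 166 → MAD = 63
Robust SD ≈ 1.4826 × 63 = 93.404

93.4 ms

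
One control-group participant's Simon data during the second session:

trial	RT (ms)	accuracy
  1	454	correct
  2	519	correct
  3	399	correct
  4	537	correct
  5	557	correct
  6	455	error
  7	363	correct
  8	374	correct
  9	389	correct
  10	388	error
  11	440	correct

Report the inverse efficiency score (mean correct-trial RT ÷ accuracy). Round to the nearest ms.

548 ms

Correct trials (n=9): 454, 519, 399, 537, 557, 363, 374, 389, 440
Mean correct RT = 4032/9 = 448.0000 ms
Proportion correct = 9/11
IES = 448.0000 / (9/11) = 547.556 ms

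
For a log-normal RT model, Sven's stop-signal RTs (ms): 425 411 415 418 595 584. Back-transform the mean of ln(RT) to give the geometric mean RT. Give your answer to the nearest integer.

468 ms

ln(RT): 6.0521, 6.0186, 6.0283, 6.0355, 6.3886, 6.3699
Mean ln(RT) = 36.8929/6 = 6.14882
Geometric mean = exp(6.14882) = 468.16 ms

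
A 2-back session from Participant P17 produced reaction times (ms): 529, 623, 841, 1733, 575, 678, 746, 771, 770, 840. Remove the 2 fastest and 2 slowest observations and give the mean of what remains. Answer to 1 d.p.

Sorted: 529, 575, 623, 678, 746, 770, 771, 840, 841, 1733
Drop lowest 2 (529, 575) and highest 2 (841, 1733)
Remaining (n=6): Σ = 4428, mean = 4428/6 = 738.000

738.0 ms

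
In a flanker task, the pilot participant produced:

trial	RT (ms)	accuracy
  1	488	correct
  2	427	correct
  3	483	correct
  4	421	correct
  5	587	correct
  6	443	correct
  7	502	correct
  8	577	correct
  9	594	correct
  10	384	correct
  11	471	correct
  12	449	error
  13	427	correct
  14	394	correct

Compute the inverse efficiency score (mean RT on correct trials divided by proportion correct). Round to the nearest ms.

513 ms

Correct trials (n=13): 488, 427, 483, 421, 587, 443, 502, 577, 594, 384, 471, 427, 394
Mean correct RT = 6198/13 = 476.7692 ms
Proportion correct = 13/14
IES = 476.7692 / (13/14) = 513.444 ms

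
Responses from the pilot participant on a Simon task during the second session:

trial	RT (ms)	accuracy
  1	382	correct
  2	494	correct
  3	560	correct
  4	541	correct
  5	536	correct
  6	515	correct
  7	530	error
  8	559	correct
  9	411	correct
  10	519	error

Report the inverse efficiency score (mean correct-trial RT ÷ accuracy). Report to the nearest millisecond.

Correct trials (n=8): 382, 494, 560, 541, 536, 515, 559, 411
Mean correct RT = 3998/8 = 499.7500 ms
Proportion correct = 8/10
IES = 499.7500 / (8/10) = 624.688 ms

625 ms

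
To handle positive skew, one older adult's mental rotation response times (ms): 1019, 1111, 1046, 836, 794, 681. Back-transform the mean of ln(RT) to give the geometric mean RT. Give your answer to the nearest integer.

ln(RT): 6.9266, 7.0130, 6.9527, 6.7286, 6.6771, 6.5236
Mean ln(RT) = 40.8216/6 = 6.80360
Geometric mean = exp(6.80360) = 901.08 ms

901 ms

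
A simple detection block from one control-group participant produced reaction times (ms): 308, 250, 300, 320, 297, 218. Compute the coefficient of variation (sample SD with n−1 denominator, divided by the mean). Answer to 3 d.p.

0.140

n = 6, Σ = 1693, M = 282.1667
Σ(x−M)² = 7788.833; s = √(7788.833/5) = 39.4686
CV = 39.4686 / 282.1667 = 0.13988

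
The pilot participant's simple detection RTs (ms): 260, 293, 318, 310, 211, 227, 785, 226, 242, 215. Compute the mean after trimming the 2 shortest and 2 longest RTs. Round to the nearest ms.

260 ms

Sorted: 211, 215, 226, 227, 242, 260, 293, 310, 318, 785
Drop lowest 2 (211, 215) and highest 2 (318, 785)
Remaining (n=6): Σ = 1558, mean = 1558/6 = 259.667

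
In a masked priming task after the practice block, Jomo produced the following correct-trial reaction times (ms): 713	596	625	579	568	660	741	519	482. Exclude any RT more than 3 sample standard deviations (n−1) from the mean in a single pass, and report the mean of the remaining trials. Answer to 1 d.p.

n = 9, ΣRT = 5483, M = 609.222
Σ(x−M)² = 58075.56; s = √(58075.56/8) = 85.202
Cutoffs: 609.222 ± 3·85.202 → [353.6, 864.8]
No RTs fall outside the cutoffs; all 9 retained. Mean = 5483/9 = 609.222

609.2 ms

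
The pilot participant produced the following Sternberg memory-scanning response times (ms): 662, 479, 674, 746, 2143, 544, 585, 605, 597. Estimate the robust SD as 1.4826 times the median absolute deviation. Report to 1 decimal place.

Sorted: 479, 544, 585, 597, 605, 662, 674, 746, 2143 → median = 605
|x − 605| sorted: 0, 8, 20, 57, 61, 69, 126, 141, 1538 → MAD = 61
Robust SD ≈ 1.4826 × 61 = 90.439

90.4 ms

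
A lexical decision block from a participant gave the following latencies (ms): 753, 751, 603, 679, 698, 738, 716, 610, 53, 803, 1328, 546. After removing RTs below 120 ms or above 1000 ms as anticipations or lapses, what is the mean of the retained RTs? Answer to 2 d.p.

689.70 ms

Excluded: 53, 1328
Retained (n=10): Σ = 6897
Mean = 6897/10 = 689.7000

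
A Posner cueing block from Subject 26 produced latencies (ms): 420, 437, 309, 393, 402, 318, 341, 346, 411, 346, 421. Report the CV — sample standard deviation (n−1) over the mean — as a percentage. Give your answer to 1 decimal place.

12.1%

n = 11, Σ = 4144, M = 376.7273
Σ(x−M)² = 20744.182; s = √(20744.182/10) = 45.5458
CV = 45.5458 / 376.7273 = 0.12090 = 12.090%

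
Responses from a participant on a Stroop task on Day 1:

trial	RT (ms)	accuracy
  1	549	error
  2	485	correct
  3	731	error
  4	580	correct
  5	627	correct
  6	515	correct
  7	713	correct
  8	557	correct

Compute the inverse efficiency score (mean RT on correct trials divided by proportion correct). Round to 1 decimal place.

Correct trials (n=6): 485, 580, 627, 515, 713, 557
Mean correct RT = 3477/6 = 579.5000 ms
Proportion correct = 6/8
IES = 579.5000 / (6/8) = 772.667 ms

772.7 ms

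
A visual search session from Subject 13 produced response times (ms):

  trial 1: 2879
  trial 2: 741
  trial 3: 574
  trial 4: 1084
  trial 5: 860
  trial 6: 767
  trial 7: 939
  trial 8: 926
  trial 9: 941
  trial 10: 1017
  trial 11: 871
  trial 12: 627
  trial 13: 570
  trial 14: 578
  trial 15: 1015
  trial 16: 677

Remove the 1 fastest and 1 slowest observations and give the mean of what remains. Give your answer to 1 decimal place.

Sorted: 570, 574, 578, 627, 677, 741, 767, 860, 871, 926, 939, 941, 1015, 1017, 1084, 2879
Drop lowest 1 (570) and highest 1 (2879)
Remaining (n=14): Σ = 11617, mean = 11617/14 = 829.786

829.8 ms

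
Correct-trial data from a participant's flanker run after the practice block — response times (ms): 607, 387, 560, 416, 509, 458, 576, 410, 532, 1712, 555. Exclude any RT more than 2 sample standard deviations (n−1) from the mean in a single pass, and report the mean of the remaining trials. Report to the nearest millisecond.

n = 11, ΣRT = 6722, M = 611.091
Σ(x−M)² = 1387834.91; s = √(1387834.91/10) = 372.537
Cutoffs: 611.091 ± 2·372.537 → [-134.0, 1356.2]
Outside: 1712 → excluded.
Retained (n=10): Σ = 5010, mean = 5010/10 = 501.000

501 ms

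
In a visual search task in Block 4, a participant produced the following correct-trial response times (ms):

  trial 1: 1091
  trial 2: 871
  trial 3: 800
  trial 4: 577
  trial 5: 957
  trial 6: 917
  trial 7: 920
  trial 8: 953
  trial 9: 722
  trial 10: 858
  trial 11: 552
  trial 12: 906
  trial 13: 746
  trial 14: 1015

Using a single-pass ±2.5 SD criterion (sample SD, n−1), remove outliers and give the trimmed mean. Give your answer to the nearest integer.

n = 14, ΣRT = 11885, M = 848.929
Σ(x−M)² = 313410.93; s = √(313410.93/13) = 155.269
Cutoffs: 848.929 ± 2.5·155.269 → [460.8, 1237.1]
No RTs fall outside the cutoffs; all 14 retained. Mean = 11885/14 = 848.929

849 ms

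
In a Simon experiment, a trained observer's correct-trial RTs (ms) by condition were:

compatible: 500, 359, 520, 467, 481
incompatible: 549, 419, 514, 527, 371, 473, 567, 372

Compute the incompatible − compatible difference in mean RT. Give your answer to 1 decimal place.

8.6 ms

M(compatible) = 2327/5 = 465.400
M(incompatible) = 3792/8 = 474.000
Difference = 474.000 − 465.400 = 8.600 ms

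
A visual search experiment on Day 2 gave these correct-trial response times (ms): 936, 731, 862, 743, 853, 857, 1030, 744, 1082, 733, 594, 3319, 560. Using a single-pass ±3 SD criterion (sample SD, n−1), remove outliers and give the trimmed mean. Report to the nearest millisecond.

810 ms

n = 13, ΣRT = 13044, M = 1003.385
Σ(x−M)² = 6084105.08; s = √(6084105.08/12) = 712.045
Cutoffs: 1003.385 ± 3·712.045 → [-1132.8, 3139.5]
Outside: 3319 → excluded.
Retained (n=12): Σ = 9725, mean = 9725/12 = 810.417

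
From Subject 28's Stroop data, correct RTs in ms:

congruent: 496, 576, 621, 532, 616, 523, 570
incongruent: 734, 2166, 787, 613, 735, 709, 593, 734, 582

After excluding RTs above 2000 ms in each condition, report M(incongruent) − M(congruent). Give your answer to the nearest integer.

incongruent: exclude 2166
M(congruent) = 3934/7 = 562.000
M(incongruent) = 5487/8 = 685.875
Difference = 685.875 − 562.000 = 123.875 ms

124 ms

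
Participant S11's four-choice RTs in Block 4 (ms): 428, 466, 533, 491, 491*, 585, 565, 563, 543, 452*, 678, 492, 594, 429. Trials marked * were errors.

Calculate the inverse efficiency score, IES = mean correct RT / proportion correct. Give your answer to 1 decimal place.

Correct trials (n=12): 428, 466, 533, 491, 585, 565, 563, 543, 678, 492, 594, 429
Mean correct RT = 6367/12 = 530.5833 ms
Proportion correct = 12/14
IES = 530.5833 / (12/14) = 619.014 ms

619.0 ms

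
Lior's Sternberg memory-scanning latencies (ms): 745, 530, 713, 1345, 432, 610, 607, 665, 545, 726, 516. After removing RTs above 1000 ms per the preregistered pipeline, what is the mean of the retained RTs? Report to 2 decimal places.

608.90 ms

Excluded: 1345
Retained (n=10): Σ = 6089
Mean = 6089/10 = 608.9000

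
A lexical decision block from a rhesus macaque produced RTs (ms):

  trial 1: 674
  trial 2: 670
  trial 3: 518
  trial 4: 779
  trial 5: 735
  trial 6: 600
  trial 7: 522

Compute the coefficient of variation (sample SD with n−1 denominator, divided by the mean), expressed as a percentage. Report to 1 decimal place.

n = 7, Σ = 4498, M = 642.5714
Σ(x−M)² = 60763.714; s = √(60763.714/6) = 100.6344
CV = 100.6344 / 642.5714 = 0.15661 = 15.661%

15.7%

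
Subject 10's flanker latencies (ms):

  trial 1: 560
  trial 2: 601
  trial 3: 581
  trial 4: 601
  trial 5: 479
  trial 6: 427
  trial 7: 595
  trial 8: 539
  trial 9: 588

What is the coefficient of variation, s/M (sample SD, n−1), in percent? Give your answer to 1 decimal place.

11.1%

n = 9, Σ = 4971, M = 552.3333
Σ(x−M)² = 29974.000; s = √(29974.000/8) = 61.2107
CV = 61.2107 / 552.3333 = 0.11082 = 11.082%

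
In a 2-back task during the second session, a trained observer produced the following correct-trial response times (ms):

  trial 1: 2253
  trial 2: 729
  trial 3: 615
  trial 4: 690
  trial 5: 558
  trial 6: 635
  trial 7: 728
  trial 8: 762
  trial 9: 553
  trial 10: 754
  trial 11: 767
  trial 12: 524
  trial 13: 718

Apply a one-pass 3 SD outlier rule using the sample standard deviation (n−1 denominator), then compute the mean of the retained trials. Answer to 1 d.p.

669.4 ms

n = 13, ΣRT = 10286, M = 791.231
Σ(x−M)² = 2401106.31; s = √(2401106.31/12) = 447.317
Cutoffs: 791.231 ± 3·447.317 → [-550.7, 2133.2]
Outside: 2253 → excluded.
Retained (n=12): Σ = 8033, mean = 8033/12 = 669.417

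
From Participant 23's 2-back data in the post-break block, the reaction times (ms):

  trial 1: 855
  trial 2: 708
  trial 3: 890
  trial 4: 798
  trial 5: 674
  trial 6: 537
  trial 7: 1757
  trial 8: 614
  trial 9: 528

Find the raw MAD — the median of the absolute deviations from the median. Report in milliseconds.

Sorted: 528, 537, 614, 674, 708, 798, 855, 890, 1757 → median = 708
|x − 708|: 147, 0, 182, 90, 34, 171, 1049, 94, 180
Sorted deviations: 0, 34, 90, 94, 147, 171, 180, 182, 1049 → MAD = 147

147 ms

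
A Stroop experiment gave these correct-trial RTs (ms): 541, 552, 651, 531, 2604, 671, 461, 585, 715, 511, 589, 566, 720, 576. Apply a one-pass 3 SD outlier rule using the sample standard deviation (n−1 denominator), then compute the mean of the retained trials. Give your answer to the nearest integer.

n = 14, ΣRT = 10273, M = 733.786
Σ(x−M)² = 3840568.36; s = √(3840568.36/13) = 543.533
Cutoffs: 733.786 ± 3·543.533 → [-896.8, 2364.4]
Outside: 2604 → excluded.
Retained (n=13): Σ = 7669, mean = 7669/13 = 589.923

590 ms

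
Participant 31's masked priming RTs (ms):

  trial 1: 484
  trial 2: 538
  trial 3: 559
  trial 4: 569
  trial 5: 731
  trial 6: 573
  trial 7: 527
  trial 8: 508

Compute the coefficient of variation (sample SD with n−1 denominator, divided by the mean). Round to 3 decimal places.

n = 8, Σ = 4489, M = 561.1250
Σ(x−M)² = 39534.875; s = √(39534.875/7) = 75.1521
CV = 75.1521 / 561.1250 = 0.13393

0.134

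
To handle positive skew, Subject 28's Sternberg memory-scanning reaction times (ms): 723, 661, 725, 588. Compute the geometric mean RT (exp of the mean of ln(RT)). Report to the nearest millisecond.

672 ms

ln(RT): 6.5834, 6.4938, 6.5862, 6.3767
Mean ln(RT) = 26.0401/4 = 6.51002
Geometric mean = exp(6.51002) = 671.84 ms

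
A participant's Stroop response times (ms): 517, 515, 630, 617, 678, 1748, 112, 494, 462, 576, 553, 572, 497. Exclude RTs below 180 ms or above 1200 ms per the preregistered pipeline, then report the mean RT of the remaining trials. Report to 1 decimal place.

555.5 ms

Excluded: 112, 1748
Retained (n=11): Σ = 6111
Mean = 6111/11 = 555.5455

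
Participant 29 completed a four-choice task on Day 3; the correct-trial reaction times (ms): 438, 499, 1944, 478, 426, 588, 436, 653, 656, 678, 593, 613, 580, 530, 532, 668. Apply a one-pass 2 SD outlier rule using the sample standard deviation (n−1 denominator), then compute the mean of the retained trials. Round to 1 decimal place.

557.9 ms

n = 16, ΣRT = 10312, M = 644.500
Σ(x−M)² = 1910092.00; s = √(1910092.00/15) = 356.847
Cutoffs: 644.500 ± 2·356.847 → [-69.2, 1358.2]
Outside: 1944 → excluded.
Retained (n=15): Σ = 8368, mean = 8368/15 = 557.867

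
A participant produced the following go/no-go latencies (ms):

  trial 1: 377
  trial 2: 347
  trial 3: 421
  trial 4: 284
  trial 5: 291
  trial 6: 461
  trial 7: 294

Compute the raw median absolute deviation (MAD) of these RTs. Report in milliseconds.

Sorted: 284, 291, 294, 347, 377, 421, 461 → median = 347
|x − 347|: 30, 0, 74, 63, 56, 114, 53
Sorted deviations: 0, 30, 53, 56, 63, 74, 114 → MAD = 56

56 ms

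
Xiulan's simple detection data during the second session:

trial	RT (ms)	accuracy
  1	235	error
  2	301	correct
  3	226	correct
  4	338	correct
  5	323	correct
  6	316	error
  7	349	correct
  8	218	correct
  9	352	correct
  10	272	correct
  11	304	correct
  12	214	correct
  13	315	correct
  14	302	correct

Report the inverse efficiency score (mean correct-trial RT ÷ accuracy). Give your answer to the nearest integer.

Correct trials (n=12): 301, 226, 338, 323, 349, 218, 352, 272, 304, 214, 315, 302
Mean correct RT = 3514/12 = 292.8333 ms
Proportion correct = 12/14
IES = 292.8333 / (12/14) = 341.639 ms

342 ms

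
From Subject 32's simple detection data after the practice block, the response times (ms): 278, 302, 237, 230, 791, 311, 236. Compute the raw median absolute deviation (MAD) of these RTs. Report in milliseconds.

Sorted: 230, 236, 237, 278, 302, 311, 791 → median = 278
|x − 278|: 0, 24, 41, 48, 513, 33, 42
Sorted deviations: 0, 24, 33, 41, 42, 48, 513 → MAD = 41

41 ms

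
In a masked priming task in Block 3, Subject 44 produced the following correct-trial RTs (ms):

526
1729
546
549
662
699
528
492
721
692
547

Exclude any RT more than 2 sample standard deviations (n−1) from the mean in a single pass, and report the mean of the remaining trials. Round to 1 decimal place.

n = 11, ΣRT = 7691, M = 699.182
Σ(x−M)² = 1233833.64; s = √(1233833.64/10) = 351.260
Cutoffs: 699.182 ± 2·351.260 → [-3.3, 1401.7]
Outside: 1729 → excluded.
Retained (n=10): Σ = 5962, mean = 5962/10 = 596.200

596.2 ms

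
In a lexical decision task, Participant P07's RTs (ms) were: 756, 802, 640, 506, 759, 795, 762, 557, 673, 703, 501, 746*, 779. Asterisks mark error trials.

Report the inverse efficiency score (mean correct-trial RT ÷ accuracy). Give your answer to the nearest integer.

743 ms

Correct trials (n=12): 756, 802, 640, 506, 759, 795, 762, 557, 673, 703, 501, 779
Mean correct RT = 8233/12 = 686.0833 ms
Proportion correct = 12/13
IES = 686.0833 / (12/13) = 743.257 ms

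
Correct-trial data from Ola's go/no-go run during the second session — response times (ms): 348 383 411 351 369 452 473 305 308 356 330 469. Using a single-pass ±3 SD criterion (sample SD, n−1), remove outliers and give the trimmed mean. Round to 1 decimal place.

n = 12, ΣRT = 4555, M = 379.583
Σ(x−M)² = 38592.92; s = √(38592.92/11) = 59.232
Cutoffs: 379.583 ± 3·59.232 → [201.9, 557.3]
No RTs fall outside the cutoffs; all 12 retained. Mean = 4555/12 = 379.583

379.6 ms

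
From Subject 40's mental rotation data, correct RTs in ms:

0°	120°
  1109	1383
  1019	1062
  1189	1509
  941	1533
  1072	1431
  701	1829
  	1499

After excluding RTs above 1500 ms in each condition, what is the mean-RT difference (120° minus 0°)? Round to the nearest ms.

120°: exclude 1509, 1533, 1829
M(0°) = 6031/6 = 1005.167
M(120°) = 5375/4 = 1343.750
Difference = 1343.750 − 1005.167 = 338.583 ms

339 ms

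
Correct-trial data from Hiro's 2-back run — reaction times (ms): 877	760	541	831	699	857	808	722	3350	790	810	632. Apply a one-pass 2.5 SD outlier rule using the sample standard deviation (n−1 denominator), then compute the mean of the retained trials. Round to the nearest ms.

757 ms

n = 12, ΣRT = 11677, M = 973.083
Σ(x−M)² = 6266598.92; s = √(6266598.92/11) = 754.779
Cutoffs: 973.083 ± 2.5·754.779 → [-913.9, 2860.0]
Outside: 3350 → excluded.
Retained (n=11): Σ = 8327, mean = 8327/11 = 757.000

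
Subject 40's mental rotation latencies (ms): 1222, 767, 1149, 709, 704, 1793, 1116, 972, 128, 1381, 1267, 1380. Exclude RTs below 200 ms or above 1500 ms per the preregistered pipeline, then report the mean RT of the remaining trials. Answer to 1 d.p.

1066.7 ms

Excluded: 128, 1793
Retained (n=10): Σ = 10667
Mean = 10667/10 = 1066.7000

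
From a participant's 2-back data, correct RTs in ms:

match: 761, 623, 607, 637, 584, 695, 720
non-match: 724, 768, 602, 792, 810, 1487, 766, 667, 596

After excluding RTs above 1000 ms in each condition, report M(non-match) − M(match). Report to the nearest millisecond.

55 ms

non-match: exclude 1487
M(match) = 4627/7 = 661.000
M(non-match) = 5725/8 = 715.625
Difference = 715.625 − 661.000 = 54.625 ms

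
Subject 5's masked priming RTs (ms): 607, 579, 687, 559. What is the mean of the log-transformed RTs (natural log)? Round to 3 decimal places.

6.407

ln(RT): 6.4085, 6.3613, 6.5323, 6.3261
Σ ln(RT) = 25.6283
Mean = 25.6283/4 = 6.40708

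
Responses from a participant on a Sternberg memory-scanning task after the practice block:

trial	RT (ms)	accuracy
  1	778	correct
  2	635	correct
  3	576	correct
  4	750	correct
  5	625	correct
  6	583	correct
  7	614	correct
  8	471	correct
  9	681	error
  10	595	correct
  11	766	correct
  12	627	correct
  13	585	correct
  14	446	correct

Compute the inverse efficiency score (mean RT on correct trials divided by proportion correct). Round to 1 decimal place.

Correct trials (n=13): 778, 635, 576, 750, 625, 583, 614, 471, 595, 766, 627, 585, 446
Mean correct RT = 8051/13 = 619.3077 ms
Proportion correct = 13/14
IES = 619.3077 / (13/14) = 666.947 ms

666.9 ms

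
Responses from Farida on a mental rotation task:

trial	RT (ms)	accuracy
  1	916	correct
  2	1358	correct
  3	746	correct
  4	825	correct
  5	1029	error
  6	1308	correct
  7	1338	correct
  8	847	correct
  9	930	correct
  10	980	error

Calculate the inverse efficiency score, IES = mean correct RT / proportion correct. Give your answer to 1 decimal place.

1291.9 ms

Correct trials (n=8): 916, 1358, 746, 825, 1308, 1338, 847, 930
Mean correct RT = 8268/8 = 1033.5000 ms
Proportion correct = 8/10
IES = 1033.5000 / (8/10) = 1291.875 ms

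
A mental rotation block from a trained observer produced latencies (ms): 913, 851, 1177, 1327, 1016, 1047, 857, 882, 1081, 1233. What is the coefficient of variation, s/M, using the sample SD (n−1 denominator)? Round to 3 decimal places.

n = 10, Σ = 10384, M = 1038.4000
Σ(x−M)² = 250970.400; s = √(250970.400/9) = 166.9898
CV = 166.9898 / 1038.4000 = 0.16081

0.161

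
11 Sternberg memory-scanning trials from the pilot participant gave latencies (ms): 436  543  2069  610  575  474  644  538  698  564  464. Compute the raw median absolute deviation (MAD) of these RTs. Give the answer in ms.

80 ms

Sorted: 436, 464, 474, 538, 543, 564, 575, 610, 644, 698, 2069 → median = 564
|x − 564|: 128, 21, 1505, 46, 11, 90, 80, 26, 134, 0, 100
Sorted deviations: 0, 11, 21, 26, 46, 80, 90, 100, 128, 134, 1505 → MAD = 80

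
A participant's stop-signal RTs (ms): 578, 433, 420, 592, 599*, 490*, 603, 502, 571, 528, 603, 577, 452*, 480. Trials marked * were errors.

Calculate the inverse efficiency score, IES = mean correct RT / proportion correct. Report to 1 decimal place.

Correct trials (n=11): 578, 433, 420, 592, 603, 502, 571, 528, 603, 577, 480
Mean correct RT = 5887/11 = 535.1818 ms
Proportion correct = 11/14
IES = 535.1818 / (11/14) = 681.140 ms

681.1 ms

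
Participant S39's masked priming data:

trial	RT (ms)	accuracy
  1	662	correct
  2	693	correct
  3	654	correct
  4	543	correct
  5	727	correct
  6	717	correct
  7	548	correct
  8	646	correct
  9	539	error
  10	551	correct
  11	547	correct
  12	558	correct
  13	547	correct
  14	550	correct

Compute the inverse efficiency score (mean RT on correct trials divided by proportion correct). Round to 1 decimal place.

658.0 ms

Correct trials (n=13): 662, 693, 654, 543, 727, 717, 548, 646, 551, 547, 558, 547, 550
Mean correct RT = 7943/13 = 611.0000 ms
Proportion correct = 13/14
IES = 611.0000 / (13/14) = 658.000 ms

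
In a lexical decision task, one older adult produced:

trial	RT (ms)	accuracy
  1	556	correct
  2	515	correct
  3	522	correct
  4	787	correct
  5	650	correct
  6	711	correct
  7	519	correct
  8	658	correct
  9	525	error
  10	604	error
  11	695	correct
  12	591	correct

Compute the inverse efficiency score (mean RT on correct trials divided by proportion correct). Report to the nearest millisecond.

744 ms

Correct trials (n=10): 556, 515, 522, 787, 650, 711, 519, 658, 695, 591
Mean correct RT = 6204/10 = 620.4000 ms
Proportion correct = 10/12
IES = 620.4000 / (10/12) = 744.480 ms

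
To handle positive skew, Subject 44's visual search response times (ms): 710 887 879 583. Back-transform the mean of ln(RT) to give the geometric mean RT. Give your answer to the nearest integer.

ln(RT): 6.5653, 6.7878, 6.7788, 6.3682
Mean ln(RT) = 26.5001/4 = 6.62502
Geometric mean = exp(6.62502) = 753.72 ms

754 ms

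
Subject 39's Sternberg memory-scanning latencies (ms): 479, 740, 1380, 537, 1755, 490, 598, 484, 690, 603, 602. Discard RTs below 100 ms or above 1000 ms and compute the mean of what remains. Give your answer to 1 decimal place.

580.3 ms

Excluded: 1380, 1755
Retained (n=9): Σ = 5223
Mean = 5223/9 = 580.3333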